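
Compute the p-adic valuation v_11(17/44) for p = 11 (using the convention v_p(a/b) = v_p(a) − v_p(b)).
v_11(17/44) = -1

Factor powers of 11 from the numerator and denominator of the reduced fraction: 17 = 11^0 · 17 and 44 = 11^1 · 4. Apply v_p(a/b) = v_p(a) − v_p(b): v_11(17/44) = 0 − 1 = -1.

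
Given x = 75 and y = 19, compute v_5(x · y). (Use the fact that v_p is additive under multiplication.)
v_5(1425) = 2

v_p(x) = 2 (factor: 75 = 5^2 · 3); v_p(y) = 0 (factor: 19 = 5^0 · 19). Additivity: v_p(xy) = v_p(x) + v_p(y) = 2 + 0 = 2. (Direct check: xy = 1425 = 5^2 · (57).)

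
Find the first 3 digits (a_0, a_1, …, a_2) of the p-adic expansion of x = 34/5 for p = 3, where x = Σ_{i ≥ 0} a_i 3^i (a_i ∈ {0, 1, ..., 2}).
(a_0, …, a_2) = (2, 1, 2)

v_3(34/5) = 0 (numerator and denominator both coprime to 3), so x ∈ ℤ_3^×. Compute digits iteratively via a_i = x_i mod 3, x_{i+1} = (x_i − a_i)/3, with x_0 = x:
  x_0 = 34/5;  a_0 = 2;  x_1 = (x_0 − 2)/3 = 8/5
  x_1 = 8/5;  a_1 = 1;  x_2 = (x_1 − 1)/3 = 1/5
  x_2 = 1/5;  a_2 = 2;  x_3 = (x_2 − 2)/3 = -3/5
Digits: (2, 1, 2).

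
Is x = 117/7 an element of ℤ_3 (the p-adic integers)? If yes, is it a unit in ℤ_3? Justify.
x ∈ ℤ_3 but not a unit; v_3(x) = 2 > 0

ℤ_3 = {x ∈ ℚ_3 : v_3(x) ≥ 0} and ℤ_3^× = {x ∈ ℤ_3 : v_3(x) = 0}. Here v_3(117/7) = v_3(num) − v_3(den) = 2; compare against these criteria.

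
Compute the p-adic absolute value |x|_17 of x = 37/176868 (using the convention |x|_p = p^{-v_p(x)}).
|37/176868|_17 = 4913

Step 1 — compute v_17(x) by factoring powers of 17 out of the numerator and denominator: v_17(37/176868) = -3. Step 2 — apply |x|_p = p^{-v_p(x)} = 17^{3} = 4913.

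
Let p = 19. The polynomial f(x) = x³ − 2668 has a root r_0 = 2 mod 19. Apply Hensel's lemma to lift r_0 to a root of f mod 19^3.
r_2 = 5759 (mod 6859)

Hensel: r_{i+1} = r_i − f(r_i)/f′(r_i) mod 19^{i+2}, where f′(x) = 3x². Iterate:
  r_0 = 2 (mod 19)
  r_1 = 344 (mod 361)
  r_2 = 5759 (mod 6859)
Final: r = 5759 with f(r) ≡ 0 mod 19^3.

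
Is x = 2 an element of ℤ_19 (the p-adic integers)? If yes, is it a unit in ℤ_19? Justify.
x ∈ ℤ_19^× (unit); v_19(x) = 0

ℤ_19 = {x ∈ ℚ_19 : v_19(x) ≥ 0} and ℤ_19^× = {x ∈ ℤ_19 : v_19(x) = 0}. Here v_19(2) = v_19(num) − v_19(den) = 0; compare against these criteria.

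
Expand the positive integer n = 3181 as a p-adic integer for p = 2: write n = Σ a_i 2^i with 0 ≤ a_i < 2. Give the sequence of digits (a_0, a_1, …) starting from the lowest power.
(a_0, a_1, …) = (1, 0, 1, 1, 0, 1, 1, 0, 0, 0, 1, 1)

Repeated division by 2 gives the digits low-to-high: 3181 = 1 + 1·2^2 + 1·2^3 + 1·2^5 + 1·2^6 + 1·2^10 + 1·2^11. Digit sequence: (1, 0, 1, 1, 0, 1, 1, 0, 0, 0, 1, 1).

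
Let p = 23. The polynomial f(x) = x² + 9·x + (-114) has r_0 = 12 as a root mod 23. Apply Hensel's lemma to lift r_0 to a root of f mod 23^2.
r_1 = 104 (mod 529)

Hensel: r_{i+1} = r_i − f(r_i)·(f′(r_i))^{-1} mod 23^{i+2}, f′(x) = 2x + 9. Iterate:
  r_0 = 12 (mod 23)
  r_1 = 104 (mod 529)
Final: r = 104 satisfies f(r) ≡ 0 mod 23^2.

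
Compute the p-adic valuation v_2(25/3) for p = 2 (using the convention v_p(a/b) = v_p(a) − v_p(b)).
v_2(25/3) = 0

Factor powers of 2 from the numerator and denominator of the reduced fraction: 25 = 2^0 · 25 and 3 = 2^0 · 3. Apply v_p(a/b) = v_p(a) − v_p(b): v_2(25/3) = 0 − 0 = 0.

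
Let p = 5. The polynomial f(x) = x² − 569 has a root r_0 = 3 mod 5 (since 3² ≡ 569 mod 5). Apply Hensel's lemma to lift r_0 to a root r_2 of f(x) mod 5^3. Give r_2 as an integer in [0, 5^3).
r_2 = 38 (mod 125)

Hensel's recurrence: r_{i+1} = r_i − f(r_i)·(f′(r_i))^{-1} mod 5^{i+2}, with f′(x) = 2x. Iterate:
  r_0 = 3 (mod 5)
  r_1 = 13 (mod 25)
  r_2 = 38 (mod 125)
Final: r_2 = 38, and one checks f(r_2) ≡ 0 mod 5^3.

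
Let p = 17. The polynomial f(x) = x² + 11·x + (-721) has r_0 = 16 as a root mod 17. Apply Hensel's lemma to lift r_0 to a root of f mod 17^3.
r_2 = 594 (mod 4913)

Hensel: r_{i+1} = r_i − f(r_i)·(f′(r_i))^{-1} mod 17^{i+2}, f′(x) = 2x + 11. Iterate:
  r_0 = 16 (mod 17)
  r_1 = 16 (mod 289)
  r_2 = 594 (mod 4913)
Final: r = 594 satisfies f(r) ≡ 0 mod 17^3.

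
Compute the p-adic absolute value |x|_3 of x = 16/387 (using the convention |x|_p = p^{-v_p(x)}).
|16/387|_3 = 9

Step 1 — compute v_3(x) by factoring powers of 3 out of the numerator and denominator: v_3(16/387) = -2. Step 2 — apply |x|_p = p^{-v_p(x)} = 3^{2} = 9.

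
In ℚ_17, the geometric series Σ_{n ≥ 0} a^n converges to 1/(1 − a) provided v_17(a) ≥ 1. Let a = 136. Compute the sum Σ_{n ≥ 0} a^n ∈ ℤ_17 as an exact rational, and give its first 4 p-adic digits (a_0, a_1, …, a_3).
Σ a^n = 1/(1 − a) = -1/135;  first 4 digits = (1, 8, 13, 5)

v_17(a) = 1 ≥ 1, so the series converges in ℤ_17 to 1/(1 − a) = 1/(1 − 136) = -1/135. Expand this rational in ℤ_17: compute digits iteratively via d_i = x_i mod 17, x_{i+1} = (x_i − d_i)/17. The first 4 digits are (1, 8, 13, 5).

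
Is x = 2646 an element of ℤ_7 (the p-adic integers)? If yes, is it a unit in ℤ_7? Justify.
x ∈ ℤ_7 but not a unit; v_7(x) = 2 > 0

ℤ_7 = {x ∈ ℚ_7 : v_7(x) ≥ 0} and ℤ_7^× = {x ∈ ℤ_7 : v_7(x) = 0}. Here v_7(2646) = v_7(num) − v_7(den) = 2; compare against these criteria.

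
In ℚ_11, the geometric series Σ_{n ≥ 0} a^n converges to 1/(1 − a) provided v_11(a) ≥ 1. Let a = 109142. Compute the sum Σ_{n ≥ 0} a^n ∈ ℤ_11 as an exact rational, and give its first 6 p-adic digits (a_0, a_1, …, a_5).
Σ a^n = 1/(1 − a) = -1/109141;  first 6 digits = (1, 0, 0, 5, 7, 0)

v_11(a) = 3 ≥ 1, so the series converges in ℤ_11 to 1/(1 − a) = 1/(1 − 109142) = -1/109141. Expand this rational in ℤ_11: compute digits iteratively via d_i = x_i mod 11, x_{i+1} = (x_i − d_i)/11. The first 6 digits are (1, 0, 0, 5, 7, 0).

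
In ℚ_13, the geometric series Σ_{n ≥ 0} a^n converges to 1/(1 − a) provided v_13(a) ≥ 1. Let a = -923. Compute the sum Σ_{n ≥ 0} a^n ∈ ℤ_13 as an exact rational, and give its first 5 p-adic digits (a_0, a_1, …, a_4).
Σ a^n = 1/(1 − a) = 1/924;  first 5 digits = (1, 7, 4, 2, 2)

v_13(a) = 1 ≥ 1, so the series converges in ℤ_13 to 1/(1 − a) = 1/(1 − (-923)) = 1/924. Expand this rational in ℤ_13: compute digits iteratively via d_i = x_i mod 13, x_{i+1} = (x_i − d_i)/13. The first 5 digits are (1, 7, 4, 2, 2).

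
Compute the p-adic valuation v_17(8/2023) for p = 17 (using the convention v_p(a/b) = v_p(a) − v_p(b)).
v_17(8/2023) = -2

Factor powers of 17 from the numerator and denominator of the reduced fraction: 8 = 17^0 · 8 and 2023 = 17^2 · 7. Apply v_p(a/b) = v_p(a) − v_p(b): v_17(8/2023) = 0 − 2 = -2.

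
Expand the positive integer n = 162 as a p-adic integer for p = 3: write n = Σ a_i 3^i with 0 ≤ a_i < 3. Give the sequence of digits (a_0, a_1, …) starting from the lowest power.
(a_0, a_1, …) = (0, 0, 0, 0, 2)

Repeated division by 3 gives the digits low-to-high: 162 = 2·3^4. Digit sequence: (0, 0, 0, 0, 2).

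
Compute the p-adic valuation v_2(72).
v_2(72) = 3

v_2(n) is the largest exponent k such that 2^k divides n. Factor out: 72 = 2^3 · 9. (Sign doesn't affect v_p.) So v_2(72) = 3.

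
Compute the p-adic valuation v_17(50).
v_17(50) = 0

v_17(n) is the largest exponent k such that 17^k divides n. Factor out: 50 = 17^0 · 50. (Sign doesn't affect v_p.) So v_17(50) = 0.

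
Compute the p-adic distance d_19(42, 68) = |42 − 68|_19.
d_19(42, 68) = 1

Step 1 — x − y = 42 − 68 = -26. Step 2 — v_19(-26) = 0 (factor: -26 = −(19^0 · 26); the sign does not affect v_p). Step 3 — |x − y|_19 = 19^{0} = 1.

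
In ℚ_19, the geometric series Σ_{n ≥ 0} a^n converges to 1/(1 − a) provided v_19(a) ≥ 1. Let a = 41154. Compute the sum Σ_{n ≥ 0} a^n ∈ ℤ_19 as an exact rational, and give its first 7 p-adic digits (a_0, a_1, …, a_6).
Σ a^n = 1/(1 − a) = -1/41153;  first 7 digits = (1, 0, 0, 6, 0, 0, 17)

v_19(a) = 3 ≥ 1, so the series converges in ℤ_19 to 1/(1 − a) = 1/(1 − 41154) = -1/41153. Expand this rational in ℤ_19: compute digits iteratively via d_i = x_i mod 19, x_{i+1} = (x_i − d_i)/19. The first 7 digits are (1, 0, 0, 6, 0, 0, 17).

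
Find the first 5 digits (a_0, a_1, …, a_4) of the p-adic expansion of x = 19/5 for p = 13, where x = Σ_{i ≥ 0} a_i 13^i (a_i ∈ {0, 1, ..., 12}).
(a_0, …, a_4) = (9, 10, 7, 2, 5)

v_13(19/5) = 0 (numerator and denominator both coprime to 13), so x ∈ ℤ_13^×. Compute digits iteratively via a_i = x_i mod 13, x_{i+1} = (x_i − a_i)/13, with x_0 = x:
  x_0 = 19/5;  a_0 = 9;  x_1 = (x_0 − 9)/13 = -2/5
  x_1 = -2/5;  a_1 = 10;  x_2 = (x_1 − 10)/13 = -4/5
  x_2 = -4/5;  a_2 = 7;  x_3 = (x_2 − 7)/13 = -3/5
  x_3 = -3/5;  a_3 = 2;  x_4 = (x_3 − 2)/13 = -1/5
  x_4 = -1/5;  a_4 = 5;  x_5 = (x_4 − 5)/13 = -2/5
Digits: (9, 10, 7, 2, 5).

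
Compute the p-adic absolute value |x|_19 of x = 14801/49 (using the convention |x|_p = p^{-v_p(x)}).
|14801/49|_19 = 1/361

Step 1 — compute v_19(x) by factoring powers of 19 out of the numerator and denominator: v_19(14801/49) = 2. Step 2 — apply |x|_p = p^{-v_p(x)} = 19^{-2} = 1/361.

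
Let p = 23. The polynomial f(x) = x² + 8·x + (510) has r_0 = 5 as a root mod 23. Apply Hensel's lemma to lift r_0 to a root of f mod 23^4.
r_3 = 51962 (mod 279841)

Hensel: r_{i+1} = r_i − f(r_i)·(f′(r_i))^{-1} mod 23^{i+2}, f′(x) = 2x + 8. Iterate:
  r_0 = 5 (mod 23)
  r_1 = 120 (mod 529)
  r_2 = 3294 (mod 12167)
  r_3 = 51962 (mod 279841)
Final: r = 51962 satisfies f(r) ≡ 0 mod 23^4.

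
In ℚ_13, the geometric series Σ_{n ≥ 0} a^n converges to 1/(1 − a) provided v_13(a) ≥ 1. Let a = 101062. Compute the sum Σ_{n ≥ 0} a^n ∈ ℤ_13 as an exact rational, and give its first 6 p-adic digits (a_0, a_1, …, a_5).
Σ a^n = 1/(1 − a) = -1/101061;  first 6 digits = (1, 0, 0, 7, 3, 0)

v_13(a) = 3 ≥ 1, so the series converges in ℤ_13 to 1/(1 − a) = 1/(1 − 101062) = -1/101061. Expand this rational in ℤ_13: compute digits iteratively via d_i = x_i mod 13, x_{i+1} = (x_i − d_i)/13. The first 6 digits are (1, 0, 0, 7, 3, 0).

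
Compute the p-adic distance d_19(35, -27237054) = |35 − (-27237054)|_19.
d_19(35, -27237054) = 1/2476099

Step 1 — x − y = 35 − (-27237054) = 27237089. Step 2 — v_19(27237089) = 5 (factor: 27237089 = (19^5 · 11); the sign does not affect v_p). Step 3 — |x − y|_19 = 19^{-5} = 1/2476099.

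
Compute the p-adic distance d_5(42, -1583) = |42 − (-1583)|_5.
d_5(42, -1583) = 1/125

Step 1 — x − y = 42 − (-1583) = 1625. Step 2 — v_5(1625) = 3 (factor: 1625 = (5^3 · 13); the sign does not affect v_p). Step 3 — |x − y|_5 = 5^{-3} = 1/125.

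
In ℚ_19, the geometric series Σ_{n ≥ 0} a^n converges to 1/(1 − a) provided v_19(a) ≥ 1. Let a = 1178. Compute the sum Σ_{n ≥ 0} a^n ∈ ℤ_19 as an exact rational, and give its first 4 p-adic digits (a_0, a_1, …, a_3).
Σ a^n = 1/(1 − a) = -1/1177;  first 4 digits = (1, 5, 9, 4)

v_19(a) = 1 ≥ 1, so the series converges in ℤ_19 to 1/(1 − a) = 1/(1 − 1178) = -1/1177. Expand this rational in ℤ_19: compute digits iteratively via d_i = x_i mod 19, x_{i+1} = (x_i − d_i)/19. The first 4 digits are (1, 5, 9, 4).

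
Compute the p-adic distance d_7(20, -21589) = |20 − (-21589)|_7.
d_7(20, -21589) = 1/2401

Step 1 — x − y = 20 − (-21589) = 21609. Step 2 — v_7(21609) = 4 (factor: 21609 = (7^4 · 9); the sign does not affect v_p). Step 3 — |x − y|_7 = 7^{-4} = 1/2401.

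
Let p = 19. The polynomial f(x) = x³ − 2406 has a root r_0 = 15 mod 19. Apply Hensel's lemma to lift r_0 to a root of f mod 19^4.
r_3 = 121900 (mod 130321)

Hensel: r_{i+1} = r_i − f(r_i)/f′(r_i) mod 19^{i+2}, where f′(x) = 3x². Iterate:
  r_0 = 15 (mod 19)
  r_1 = 243 (mod 361)
  r_2 = 5297 (mod 6859)
  r_3 = 121900 (mod 130321)
Final: r = 121900 with f(r) ≡ 0 mod 19^4.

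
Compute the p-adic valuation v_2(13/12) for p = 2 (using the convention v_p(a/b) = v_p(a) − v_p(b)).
v_2(13/12) = -2

Factor powers of 2 from the numerator and denominator of the reduced fraction: 13 = 2^0 · 13 and 12 = 2^2 · 3. Apply v_p(a/b) = v_p(a) − v_p(b): v_2(13/12) = 0 − 2 = -2.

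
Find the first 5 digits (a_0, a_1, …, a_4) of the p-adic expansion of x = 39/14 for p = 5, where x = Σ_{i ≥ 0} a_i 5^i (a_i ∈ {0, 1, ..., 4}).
(a_0, …, a_4) = (1, 0, 4, 1, 0)

v_5(39/14) = 0 (numerator and denominator both coprime to 5), so x ∈ ℤ_5^×. Compute digits iteratively via a_i = x_i mod 5, x_{i+1} = (x_i − a_i)/5, with x_0 = x:
  x_0 = 39/14;  a_0 = 1;  x_1 = (x_0 − 1)/5 = 5/14
  x_1 = 5/14;  a_1 = 0;  x_2 = (x_1 − 0)/5 = 1/14
  x_2 = 1/14;  a_2 = 4;  x_3 = (x_2 − 4)/5 = -11/14
  x_3 = -11/14;  a_3 = 1;  x_4 = (x_3 − 1)/5 = -5/14
  x_4 = -5/14;  a_4 = 0;  x_5 = (x_4 − 0)/5 = -1/14
Digits: (1, 0, 4, 1, 0).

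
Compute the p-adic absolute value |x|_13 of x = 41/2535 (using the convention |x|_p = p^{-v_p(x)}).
|41/2535|_13 = 169

Step 1 — compute v_13(x) by factoring powers of 13 out of the numerator and denominator: v_13(41/2535) = -2. Step 2 — apply |x|_p = p^{-v_p(x)} = 13^{2} = 169.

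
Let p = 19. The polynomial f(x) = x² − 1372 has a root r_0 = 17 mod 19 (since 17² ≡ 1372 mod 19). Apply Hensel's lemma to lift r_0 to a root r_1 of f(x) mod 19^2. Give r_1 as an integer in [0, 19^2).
r_1 = 17 (mod 361)

Hensel's recurrence: r_{i+1} = r_i − f(r_i)·(f′(r_i))^{-1} mod 19^{i+2}, with f′(x) = 2x. Iterate:
  r_0 = 17 (mod 19)
  r_1 = 17 (mod 361)
Final: r_1 = 17, and one checks f(r_1) ≡ 0 mod 19^2.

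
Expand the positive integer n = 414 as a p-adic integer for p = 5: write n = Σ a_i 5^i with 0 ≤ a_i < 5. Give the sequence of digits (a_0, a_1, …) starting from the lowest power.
(a_0, a_1, …) = (4, 2, 1, 3)

Repeated division by 5 gives the digits low-to-high: 414 = 4 + 2·5^1 + 1·5^2 + 3·5^3. Digit sequence: (4, 2, 1, 3).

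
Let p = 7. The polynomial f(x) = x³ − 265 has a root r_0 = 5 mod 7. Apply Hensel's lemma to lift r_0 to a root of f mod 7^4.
r_3 = 1062 (mod 2401)

Hensel: r_{i+1} = r_i − f(r_i)/f′(r_i) mod 7^{i+2}, where f′(x) = 3x². Iterate:
  r_0 = 5 (mod 7)
  r_1 = 33 (mod 49)
  r_2 = 33 (mod 343)
  r_3 = 1062 (mod 2401)
Final: r = 1062 with f(r) ≡ 0 mod 7^4.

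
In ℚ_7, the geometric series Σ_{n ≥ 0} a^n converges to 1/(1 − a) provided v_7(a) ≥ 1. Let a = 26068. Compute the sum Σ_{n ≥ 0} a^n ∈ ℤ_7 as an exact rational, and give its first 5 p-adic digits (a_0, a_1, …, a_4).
Σ a^n = 1/(1 − a) = -1/26067;  first 5 digits = (1, 0, 0, 6, 3)

v_7(a) = 3 ≥ 1, so the series converges in ℤ_7 to 1/(1 − a) = 1/(1 − 26068) = -1/26067. Expand this rational in ℤ_7: compute digits iteratively via d_i = x_i mod 7, x_{i+1} = (x_i − d_i)/7. The first 5 digits are (1, 0, 0, 6, 3).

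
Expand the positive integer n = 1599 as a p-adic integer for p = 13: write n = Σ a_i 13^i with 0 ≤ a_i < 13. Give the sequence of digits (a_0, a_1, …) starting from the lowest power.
(a_0, a_1, …) = (0, 6, 9)

Repeated division by 13 gives the digits low-to-high: 1599 = 6·13^1 + 9·13^2. Digit sequence: (0, 6, 9).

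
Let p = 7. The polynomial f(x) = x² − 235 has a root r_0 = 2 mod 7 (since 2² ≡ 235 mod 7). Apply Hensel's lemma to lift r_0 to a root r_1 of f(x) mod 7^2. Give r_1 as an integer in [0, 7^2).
r_1 = 23 (mod 49)

Hensel's recurrence: r_{i+1} = r_i − f(r_i)·(f′(r_i))^{-1} mod 7^{i+2}, with f′(x) = 2x. Iterate:
  r_0 = 2 (mod 7)
  r_1 = 23 (mod 49)
Final: r_1 = 23, and one checks f(r_1) ≡ 0 mod 7^2.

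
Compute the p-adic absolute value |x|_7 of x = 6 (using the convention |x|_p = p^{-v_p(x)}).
|6|_7 = 1

Step 1 — compute v_7(x) by factoring powers of 7 out of the numerator and denominator: v_7(6) = 0. Step 2 — apply |x|_p = p^{-v_p(x)} = 7^{0} = 1.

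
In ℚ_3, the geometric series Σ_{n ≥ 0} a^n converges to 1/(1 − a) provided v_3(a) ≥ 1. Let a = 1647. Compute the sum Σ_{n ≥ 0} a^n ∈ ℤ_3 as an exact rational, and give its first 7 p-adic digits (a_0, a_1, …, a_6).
Σ a^n = 1/(1 − a) = -1/1646;  first 7 digits = (1, 0, 0, 1, 2, 0, 0)

v_3(a) = 3 ≥ 1, so the series converges in ℤ_3 to 1/(1 − a) = 1/(1 − 1647) = -1/1646. Expand this rational in ℤ_3: compute digits iteratively via d_i = x_i mod 3, x_{i+1} = (x_i − d_i)/3. The first 7 digits are (1, 0, 0, 1, 2, 0, 0).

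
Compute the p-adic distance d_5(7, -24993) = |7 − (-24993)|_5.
d_5(7, -24993) = 1/3125

Step 1 — x − y = 7 − (-24993) = 25000. Step 2 — v_5(25000) = 5 (factor: 25000 = (5^5 · 8); the sign does not affect v_p). Step 3 — |x − y|_5 = 5^{-5} = 1/3125.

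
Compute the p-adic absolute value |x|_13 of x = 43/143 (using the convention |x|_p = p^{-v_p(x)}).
|43/143|_13 = 13

Step 1 — compute v_13(x) by factoring powers of 13 out of the numerator and denominator: v_13(43/143) = -1. Step 2 — apply |x|_p = p^{-v_p(x)} = 13^{1} = 13.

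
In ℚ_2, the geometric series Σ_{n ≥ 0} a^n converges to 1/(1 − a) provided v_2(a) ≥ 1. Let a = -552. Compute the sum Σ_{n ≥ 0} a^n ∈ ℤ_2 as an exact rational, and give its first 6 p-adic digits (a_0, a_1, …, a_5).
Σ a^n = 1/(1 − a) = 1/553;  first 6 digits = (1, 0, 0, 1, 1, 0)

v_2(a) = 3 ≥ 1, so the series converges in ℤ_2 to 1/(1 − a) = 1/(1 − (-552)) = 1/553. Expand this rational in ℤ_2: compute digits iteratively via d_i = x_i mod 2, x_{i+1} = (x_i − d_i)/2. The first 6 digits are (1, 0, 0, 1, 1, 0).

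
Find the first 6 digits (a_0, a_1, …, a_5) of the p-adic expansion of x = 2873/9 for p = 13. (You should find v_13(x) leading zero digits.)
(a_0, …, a_5) = (0, 0, 12, 5, 1, 10)

v_13(2873/9) = 2, so a_0 = ... = a_1 = 0. Factor out: x = 13^2 · u with u = 17/9 a unit in ℤ_13. Expand u iteratively via a_{v+i} = u_i mod 13, u_{i+1} = (u_i − a_{v+i})/13:
  u_0 = 17/9;  a_2 = 12;  u_1 = (u_0 − 12)/13 = -7/9
  u_1 = -7/9;  a_3 = 5;  u_2 = (u_1 − 5)/13 = -4/9
  u_2 = -4/9;  a_4 = 1;  u_3 = (u_2 − 1)/13 = -1/9
  u_3 = -1/9;  a_5 = 10;  u_4 = (u_3 − 10)/13 = -7/9
Digits: (0, 0, 12, 5, 1, 10).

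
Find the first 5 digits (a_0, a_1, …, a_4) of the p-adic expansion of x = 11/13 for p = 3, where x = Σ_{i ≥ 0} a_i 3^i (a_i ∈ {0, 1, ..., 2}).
(a_0, …, a_4) = (2, 1, 0, 1, 1)

v_3(11/13) = 0 (numerator and denominator both coprime to 3), so x ∈ ℤ_3^×. Compute digits iteratively via a_i = x_i mod 3, x_{i+1} = (x_i − a_i)/3, with x_0 = x:
  x_0 = 11/13;  a_0 = 2;  x_1 = (x_0 − 2)/3 = -5/13
  x_1 = -5/13;  a_1 = 1;  x_2 = (x_1 − 1)/3 = -6/13
  x_2 = -6/13;  a_2 = 0;  x_3 = (x_2 − 0)/3 = -2/13
  x_3 = -2/13;  a_3 = 1;  x_4 = (x_3 − 1)/3 = -5/13
  x_4 = -5/13;  a_4 = 1;  x_5 = (x_4 − 1)/3 = -6/13
Digits: (2, 1, 0, 1, 1).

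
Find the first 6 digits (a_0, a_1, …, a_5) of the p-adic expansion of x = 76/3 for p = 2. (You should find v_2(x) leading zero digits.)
(a_0, …, a_5) = (0, 0, 1, 0, 0, 0)

v_2(76/3) = 2, so a_0 = ... = a_1 = 0. Factor out: x = 2^2 · u with u = 19/3 a unit in ℤ_2. Expand u iteratively via a_{v+i} = u_i mod 2, u_{i+1} = (u_i − a_{v+i})/2:
  u_0 = 19/3;  a_2 = 1;  u_1 = (u_0 − 1)/2 = 8/3
  u_1 = 8/3;  a_3 = 0;  u_2 = (u_1 − 0)/2 = 4/3
  u_2 = 4/3;  a_4 = 0;  u_3 = (u_2 − 0)/2 = 2/3
  u_3 = 2/3;  a_5 = 0;  u_4 = (u_3 − 0)/2 = 1/3
Digits: (0, 0, 1, 0, 0, 0).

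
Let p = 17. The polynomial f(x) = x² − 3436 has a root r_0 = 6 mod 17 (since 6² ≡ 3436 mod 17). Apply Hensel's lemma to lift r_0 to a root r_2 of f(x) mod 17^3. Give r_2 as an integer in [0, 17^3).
r_2 = 1060 (mod 4913)

Hensel's recurrence: r_{i+1} = r_i − f(r_i)·(f′(r_i))^{-1} mod 17^{i+2}, with f′(x) = 2x. Iterate:
  r_0 = 6 (mod 17)
  r_1 = 193 (mod 289)
  r_2 = 1060 (mod 4913)
Final: r_2 = 1060, and one checks f(r_2) ≡ 0 mod 17^3.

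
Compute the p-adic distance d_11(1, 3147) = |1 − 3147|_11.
d_11(1, 3147) = 1/121

Step 1 — x − y = 1 − 3147 = -3146. Step 2 — v_11(-3146) = 2 (factor: -3146 = −(11^2 · 26); the sign does not affect v_p). Step 3 — |x − y|_11 = 11^{-2} = 1/121.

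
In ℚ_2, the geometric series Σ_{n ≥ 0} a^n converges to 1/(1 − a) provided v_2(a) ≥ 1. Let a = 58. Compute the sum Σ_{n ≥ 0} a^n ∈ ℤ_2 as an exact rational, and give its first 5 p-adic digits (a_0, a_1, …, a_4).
Σ a^n = 1/(1 − a) = -1/57;  first 5 digits = (1, 1, 1, 0, 1)

v_2(a) = 1 ≥ 1, so the series converges in ℤ_2 to 1/(1 − a) = 1/(1 − 58) = -1/57. Expand this rational in ℤ_2: compute digits iteratively via d_i = x_i mod 2, x_{i+1} = (x_i − d_i)/2. The first 5 digits are (1, 1, 1, 0, 1).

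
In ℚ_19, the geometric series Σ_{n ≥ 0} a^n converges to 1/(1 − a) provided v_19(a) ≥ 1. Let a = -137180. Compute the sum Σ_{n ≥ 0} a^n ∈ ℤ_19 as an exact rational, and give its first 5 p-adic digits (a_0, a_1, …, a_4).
Σ a^n = 1/(1 − a) = 1/137181;  first 5 digits = (1, 0, 0, 18, 17)

v_19(a) = 3 ≥ 1, so the series converges in ℤ_19 to 1/(1 − a) = 1/(1 − (-137180)) = 1/137181. Expand this rational in ℤ_19: compute digits iteratively via d_i = x_i mod 19, x_{i+1} = (x_i − d_i)/19. The first 5 digits are (1, 0, 0, 18, 17).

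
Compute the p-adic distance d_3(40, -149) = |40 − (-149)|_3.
d_3(40, -149) = 1/27

Step 1 — x − y = 40 − (-149) = 189. Step 2 — v_3(189) = 3 (factor: 189 = (3^3 · 7); the sign does not affect v_p). Step 3 — |x − y|_3 = 3^{-3} = 1/27.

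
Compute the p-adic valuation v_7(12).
v_7(12) = 0

v_7(n) is the largest exponent k such that 7^k divides n. Factor out: 12 = 7^0 · 12. (Sign doesn't affect v_p.) So v_7(12) = 0.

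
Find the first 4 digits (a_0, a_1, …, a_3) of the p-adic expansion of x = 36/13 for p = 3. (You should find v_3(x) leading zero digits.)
(a_0, …, a_3) = (0, 0, 1, 0)

v_3(36/13) = 2, so a_0 = ... = a_1 = 0. Factor out: x = 3^2 · u with u = 4/13 a unit in ℤ_3. Expand u iteratively via a_{v+i} = u_i mod 3, u_{i+1} = (u_i − a_{v+i})/3:
  u_0 = 4/13;  a_2 = 1;  u_1 = (u_0 − 1)/3 = -3/13
  u_1 = -3/13;  a_3 = 0;  u_2 = (u_1 − 0)/3 = -1/13
Digits: (0, 0, 1, 0).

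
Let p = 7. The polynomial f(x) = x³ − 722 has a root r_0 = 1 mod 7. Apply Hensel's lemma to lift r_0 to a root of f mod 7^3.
r_2 = 29 (mod 343)

Hensel: r_{i+1} = r_i − f(r_i)/f′(r_i) mod 7^{i+2}, where f′(x) = 3x². Iterate:
  r_0 = 1 (mod 7)
  r_1 = 29 (mod 49)
  r_2 = 29 (mod 343)
Final: r = 29 with f(r) ≡ 0 mod 7^3.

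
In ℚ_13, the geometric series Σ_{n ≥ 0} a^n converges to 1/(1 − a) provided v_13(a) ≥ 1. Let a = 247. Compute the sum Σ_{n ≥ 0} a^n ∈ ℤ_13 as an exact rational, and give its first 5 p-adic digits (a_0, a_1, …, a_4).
Σ a^n = 1/(1 − a) = -1/246;  first 5 digits = (1, 6, 11, 9, 5)

v_13(a) = 1 ≥ 1, so the series converges in ℤ_13 to 1/(1 − a) = 1/(1 − 247) = -1/246. Expand this rational in ℤ_13: compute digits iteratively via d_i = x_i mod 13, x_{i+1} = (x_i − d_i)/13. The first 5 digits are (1, 6, 11, 9, 5).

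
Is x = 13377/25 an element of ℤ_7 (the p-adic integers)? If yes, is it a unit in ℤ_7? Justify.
x ∈ ℤ_7 but not a unit; v_7(x) = 3 > 0

ℤ_7 = {x ∈ ℚ_7 : v_7(x) ≥ 0} and ℤ_7^× = {x ∈ ℤ_7 : v_7(x) = 0}. Here v_7(13377/25) = v_7(num) − v_7(den) = 3; compare against these criteria.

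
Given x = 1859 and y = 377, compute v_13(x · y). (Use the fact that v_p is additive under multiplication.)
v_13(700843) = 3

v_p(x) = 2 (factor: 1859 = 13^2 · 11); v_p(y) = 1 (factor: 377 = 13^1 · 29). Additivity: v_p(xy) = v_p(x) + v_p(y) = 2 + 1 = 3. (Direct check: xy = 700843 = 13^3 · (319).)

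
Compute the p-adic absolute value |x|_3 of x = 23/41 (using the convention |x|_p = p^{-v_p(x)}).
|23/41|_3 = 1

Step 1 — compute v_3(x) by factoring powers of 3 out of the numerator and denominator: v_3(23/41) = 0. Step 2 — apply |x|_p = p^{-v_p(x)} = 3^{0} = 1.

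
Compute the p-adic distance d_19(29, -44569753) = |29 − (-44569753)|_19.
d_19(29, -44569753) = 1/2476099

Step 1 — x − y = 29 − (-44569753) = 44569782. Step 2 — v_19(44569782) = 5 (factor: 44569782 = (19^5 · 18); the sign does not affect v_p). Step 3 — |x − y|_19 = 19^{-5} = 1/2476099.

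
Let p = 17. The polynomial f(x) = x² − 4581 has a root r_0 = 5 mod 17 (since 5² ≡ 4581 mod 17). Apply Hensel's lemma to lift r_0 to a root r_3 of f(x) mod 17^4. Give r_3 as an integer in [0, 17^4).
r_3 = 32135 (mod 83521)

Hensel's recurrence: r_{i+1} = r_i − f(r_i)·(f′(r_i))^{-1} mod 17^{i+2}, with f′(x) = 2x. Iterate:
  r_0 = 5 (mod 17)
  r_1 = 56 (mod 289)
  r_2 = 2657 (mod 4913)
  r_3 = 32135 (mod 83521)
Final: r_3 = 32135, and one checks f(r_3) ≡ 0 mod 17^4.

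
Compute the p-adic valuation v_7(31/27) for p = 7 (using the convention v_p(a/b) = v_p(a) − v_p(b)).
v_7(31/27) = 0

Factor powers of 7 from the numerator and denominator of the reduced fraction: 31 = 7^0 · 31 and 27 = 7^0 · 27. Apply v_p(a/b) = v_p(a) − v_p(b): v_7(31/27) = 0 − 0 = 0.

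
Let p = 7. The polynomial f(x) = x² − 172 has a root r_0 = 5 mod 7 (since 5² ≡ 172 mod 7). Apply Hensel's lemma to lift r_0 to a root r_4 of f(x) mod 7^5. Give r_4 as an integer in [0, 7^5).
r_4 = 3141 (mod 16807)

Hensel's recurrence: r_{i+1} = r_i − f(r_i)·(f′(r_i))^{-1} mod 7^{i+2}, with f′(x) = 2x. Iterate:
  r_0 = 5 (mod 7)
  r_1 = 5 (mod 49)
  r_2 = 54 (mod 343)
  r_3 = 740 (mod 2401)
  r_4 = 3141 (mod 16807)
Final: r_4 = 3141, and one checks f(r_4) ≡ 0 mod 7^5.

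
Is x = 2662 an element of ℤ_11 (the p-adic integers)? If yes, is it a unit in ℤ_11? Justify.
x ∈ ℤ_11 but not a unit; v_11(x) = 3 > 0

ℤ_11 = {x ∈ ℚ_11 : v_11(x) ≥ 0} and ℤ_11^× = {x ∈ ℤ_11 : v_11(x) = 0}. Here v_11(2662) = v_11(num) − v_11(den) = 3; compare against these criteria.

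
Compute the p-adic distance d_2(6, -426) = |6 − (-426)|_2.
d_2(6, -426) = 1/16

Step 1 — x − y = 6 − (-426) = 432. Step 2 — v_2(432) = 4 (factor: 432 = (2^4 · 27); the sign does not affect v_p). Step 3 — |x − y|_2 = 2^{-4} = 1/16.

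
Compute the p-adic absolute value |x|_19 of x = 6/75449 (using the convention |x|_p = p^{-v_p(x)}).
|6/75449|_19 = 6859

Step 1 — compute v_19(x) by factoring powers of 19 out of the numerator and denominator: v_19(6/75449) = -3. Step 2 — apply |x|_p = p^{-v_p(x)} = 19^{3} = 6859.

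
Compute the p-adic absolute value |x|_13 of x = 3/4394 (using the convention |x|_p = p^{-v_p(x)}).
|3/4394|_13 = 2197

Step 1 — compute v_13(x) by factoring powers of 13 out of the numerator and denominator: v_13(3/4394) = -3. Step 2 — apply |x|_p = p^{-v_p(x)} = 13^{3} = 2197.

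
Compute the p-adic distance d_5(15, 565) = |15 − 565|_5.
d_5(15, 565) = 1/25

Step 1 — x − y = 15 − 565 = -550. Step 2 — v_5(-550) = 2 (factor: -550 = −(5^2 · 22); the sign does not affect v_p). Step 3 — |x − y|_5 = 5^{-2} = 1/25.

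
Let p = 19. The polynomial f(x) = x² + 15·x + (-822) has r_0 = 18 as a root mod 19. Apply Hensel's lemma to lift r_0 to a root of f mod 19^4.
r_3 = 36441 (mod 130321)

Hensel: r_{i+1} = r_i − f(r_i)·(f′(r_i))^{-1} mod 19^{i+2}, f′(x) = 2x + 15. Iterate:
  r_0 = 18 (mod 19)
  r_1 = 341 (mod 361)
  r_2 = 2146 (mod 6859)
  r_3 = 36441 (mod 130321)
Final: r = 36441 satisfies f(r) ≡ 0 mod 19^4.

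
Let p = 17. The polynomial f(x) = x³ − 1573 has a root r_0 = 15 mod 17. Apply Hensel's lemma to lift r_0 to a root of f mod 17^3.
r_2 = 2514 (mod 4913)

Hensel: r_{i+1} = r_i − f(r_i)/f′(r_i) mod 17^{i+2}, where f′(x) = 3x². Iterate:
  r_0 = 15 (mod 17)
  r_1 = 202 (mod 289)
  r_2 = 2514 (mod 4913)
Final: r = 2514 with f(r) ≡ 0 mod 17^3.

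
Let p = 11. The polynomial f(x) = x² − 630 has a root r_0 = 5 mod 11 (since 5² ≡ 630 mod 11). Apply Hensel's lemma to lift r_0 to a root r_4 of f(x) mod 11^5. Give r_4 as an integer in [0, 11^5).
r_4 = 124514 (mod 161051)

Hensel's recurrence: r_{i+1} = r_i − f(r_i)·(f′(r_i))^{-1} mod 11^{i+2}, with f′(x) = 2x. Iterate:
  r_0 = 5 (mod 11)
  r_1 = 5 (mod 121)
  r_2 = 731 (mod 1331)
  r_3 = 7386 (mod 14641)
  r_4 = 124514 (mod 161051)
Final: r_4 = 124514, and one checks f(r_4) ≡ 0 mod 11^5.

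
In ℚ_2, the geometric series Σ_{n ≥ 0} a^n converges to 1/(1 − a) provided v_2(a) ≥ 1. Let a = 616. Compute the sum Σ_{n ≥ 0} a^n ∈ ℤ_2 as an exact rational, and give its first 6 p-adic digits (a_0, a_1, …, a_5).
Σ a^n = 1/(1 − a) = -1/615;  first 6 digits = (1, 0, 0, 1, 0, 1)

v_2(a) = 3 ≥ 1, so the series converges in ℤ_2 to 1/(1 − a) = 1/(1 − 616) = -1/615. Expand this rational in ℤ_2: compute digits iteratively via d_i = x_i mod 2, x_{i+1} = (x_i − d_i)/2. The first 6 digits are (1, 0, 0, 1, 0, 1).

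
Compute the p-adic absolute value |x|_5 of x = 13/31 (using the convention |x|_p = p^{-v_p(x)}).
|13/31|_5 = 1

Step 1 — compute v_5(x) by factoring powers of 5 out of the numerator and denominator: v_5(13/31) = 0. Step 2 — apply |x|_p = p^{-v_p(x)} = 5^{0} = 1.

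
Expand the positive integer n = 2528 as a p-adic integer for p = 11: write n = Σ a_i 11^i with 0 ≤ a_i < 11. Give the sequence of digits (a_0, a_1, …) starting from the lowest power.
(a_0, a_1, …) = (9, 9, 9, 1)

Repeated division by 11 gives the digits low-to-high: 2528 = 9 + 9·11^1 + 9·11^2 + 1·11^3. Digit sequence: (9, 9, 9, 1).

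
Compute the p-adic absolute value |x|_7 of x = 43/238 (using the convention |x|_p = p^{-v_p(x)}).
|43/238|_7 = 7

Step 1 — compute v_7(x) by factoring powers of 7 out of the numerator and denominator: v_7(43/238) = -1. Step 2 — apply |x|_p = p^{-v_p(x)} = 7^{1} = 7.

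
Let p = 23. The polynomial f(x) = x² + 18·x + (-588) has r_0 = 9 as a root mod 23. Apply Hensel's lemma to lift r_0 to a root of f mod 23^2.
r_1 = 239 (mod 529)

Hensel: r_{i+1} = r_i − f(r_i)·(f′(r_i))^{-1} mod 23^{i+2}, f′(x) = 2x + 18. Iterate:
  r_0 = 9 (mod 23)
  r_1 = 239 (mod 529)
Final: r = 239 satisfies f(r) ≡ 0 mod 23^2.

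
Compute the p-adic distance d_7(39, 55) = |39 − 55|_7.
d_7(39, 55) = 1

Step 1 — x − y = 39 − 55 = -16. Step 2 — v_7(-16) = 0 (factor: -16 = −(7^0 · 16); the sign does not affect v_p). Step 3 — |x − y|_7 = 7^{0} = 1.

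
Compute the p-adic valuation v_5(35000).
v_5(35000) = 4

v_5(n) is the largest exponent k such that 5^k divides n. Factor out: 35000 = 5^4 · 56. (Sign doesn't affect v_p.) So v_5(35000) = 4.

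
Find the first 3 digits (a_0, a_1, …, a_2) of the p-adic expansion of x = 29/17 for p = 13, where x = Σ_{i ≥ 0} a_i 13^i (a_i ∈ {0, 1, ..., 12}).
(a_0, …, a_2) = (4, 9, 10)

v_13(29/17) = 0 (numerator and denominator both coprime to 13), so x ∈ ℤ_13^×. Compute digits iteratively via a_i = x_i mod 13, x_{i+1} = (x_i − a_i)/13, with x_0 = x:
  x_0 = 29/17;  a_0 = 4;  x_1 = (x_0 − 4)/13 = -3/17
  x_1 = -3/17;  a_1 = 9;  x_2 = (x_1 − 9)/13 = -12/17
  x_2 = -12/17;  a_2 = 10;  x_3 = (x_2 − 10)/13 = -14/17
Digits: (4, 9, 10).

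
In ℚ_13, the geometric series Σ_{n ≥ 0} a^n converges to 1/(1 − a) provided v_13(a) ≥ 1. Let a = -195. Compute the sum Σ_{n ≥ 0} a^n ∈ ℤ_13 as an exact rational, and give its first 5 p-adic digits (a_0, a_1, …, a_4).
Σ a^n = 1/(1 − a) = 1/196;  first 5 digits = (1, 11, 2, 9, 4)

v_13(a) = 1 ≥ 1, so the series converges in ℤ_13 to 1/(1 − a) = 1/(1 − (-195)) = 1/196. Expand this rational in ℤ_13: compute digits iteratively via d_i = x_i mod 13, x_{i+1} = (x_i − d_i)/13. The first 5 digits are (1, 11, 2, 9, 4).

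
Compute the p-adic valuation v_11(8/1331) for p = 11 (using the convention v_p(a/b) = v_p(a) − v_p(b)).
v_11(8/1331) = -3

Factor powers of 11 from the numerator and denominator of the reduced fraction: 8 = 11^0 · 8 and 1331 = 11^3 · 1. Apply v_p(a/b) = v_p(a) − v_p(b): v_11(8/1331) = 0 − 3 = -3.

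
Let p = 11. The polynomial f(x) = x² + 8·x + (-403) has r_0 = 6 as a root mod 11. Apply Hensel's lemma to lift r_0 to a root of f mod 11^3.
r_2 = 996 (mod 1331)

Hensel: r_{i+1} = r_i − f(r_i)·(f′(r_i))^{-1} mod 11^{i+2}, f′(x) = 2x + 8. Iterate:
  r_0 = 6 (mod 11)
  r_1 = 28 (mod 121)
  r_2 = 996 (mod 1331)
Final: r = 996 satisfies f(r) ≡ 0 mod 11^3.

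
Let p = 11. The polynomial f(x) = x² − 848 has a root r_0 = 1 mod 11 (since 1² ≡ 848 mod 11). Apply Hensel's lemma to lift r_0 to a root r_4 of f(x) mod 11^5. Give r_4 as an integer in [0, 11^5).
r_4 = 51668 (mod 161051)

Hensel's recurrence: r_{i+1} = r_i − f(r_i)·(f′(r_i))^{-1} mod 11^{i+2}, with f′(x) = 2x. Iterate:
  r_0 = 1 (mod 11)
  r_1 = 1 (mod 121)
  r_2 = 1090 (mod 1331)
  r_3 = 7745 (mod 14641)
  r_4 = 51668 (mod 161051)
Final: r_4 = 51668, and one checks f(r_4) ≡ 0 mod 11^5.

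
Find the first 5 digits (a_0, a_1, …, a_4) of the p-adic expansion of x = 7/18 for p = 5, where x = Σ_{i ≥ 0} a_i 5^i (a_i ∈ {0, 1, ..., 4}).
(a_0, …, a_4) = (4, 4, 1, 1, 0)

v_5(7/18) = 0 (numerator and denominator both coprime to 5), so x ∈ ℤ_5^×. Compute digits iteratively via a_i = x_i mod 5, x_{i+1} = (x_i − a_i)/5, with x_0 = x:
  x_0 = 7/18;  a_0 = 4;  x_1 = (x_0 − 4)/5 = -13/18
  x_1 = -13/18;  a_1 = 4;  x_2 = (x_1 − 4)/5 = -17/18
  x_2 = -17/18;  a_2 = 1;  x_3 = (x_2 − 1)/5 = -7/18
  x_3 = -7/18;  a_3 = 1;  x_4 = (x_3 − 1)/5 = -5/18
  x_4 = -5/18;  a_4 = 0;  x_5 = (x_4 − 0)/5 = -1/18
Digits: (4, 4, 1, 1, 0).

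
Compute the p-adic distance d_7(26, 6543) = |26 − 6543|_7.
d_7(26, 6543) = 1/343

Step 1 — x − y = 26 − 6543 = -6517. Step 2 — v_7(-6517) = 3 (factor: -6517 = −(7^3 · 19); the sign does not affect v_p). Step 3 — |x − y|_7 = 7^{-3} = 1/343.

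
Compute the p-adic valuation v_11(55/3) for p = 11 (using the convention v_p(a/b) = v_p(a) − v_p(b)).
v_11(55/3) = 1

Factor powers of 11 from the numerator and denominator of the reduced fraction: 55 = 11^1 · 5 and 3 = 11^0 · 3. Apply v_p(a/b) = v_p(a) − v_p(b): v_11(55/3) = 1 − 0 = 1.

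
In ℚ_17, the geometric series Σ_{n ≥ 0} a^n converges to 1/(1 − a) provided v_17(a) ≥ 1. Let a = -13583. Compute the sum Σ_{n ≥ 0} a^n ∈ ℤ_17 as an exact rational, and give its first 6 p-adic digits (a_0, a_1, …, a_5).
Σ a^n = 1/(1 − a) = 1/13584;  first 6 digits = (1, 0, 4, 14, 15, 10)

v_17(a) = 2 ≥ 1, so the series converges in ℤ_17 to 1/(1 − a) = 1/(1 − (-13583)) = 1/13584. Expand this rational in ℤ_17: compute digits iteratively via d_i = x_i mod 17, x_{i+1} = (x_i − d_i)/17. The first 6 digits are (1, 0, 4, 14, 15, 10).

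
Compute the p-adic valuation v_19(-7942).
v_19(-7942) = 2

v_19(n) is the largest exponent k such that 19^k divides n. Factor out: -7942 = -19^2 · 22. (Sign doesn't affect v_p.) So v_19(-7942) = 2.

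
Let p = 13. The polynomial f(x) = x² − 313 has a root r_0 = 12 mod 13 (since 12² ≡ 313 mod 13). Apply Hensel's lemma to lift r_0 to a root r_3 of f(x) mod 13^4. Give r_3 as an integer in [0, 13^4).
r_3 = 27390 (mod 28561)

Hensel's recurrence: r_{i+1} = r_i − f(r_i)·(f′(r_i))^{-1} mod 13^{i+2}, with f′(x) = 2x. Iterate:
  r_0 = 12 (mod 13)
  r_1 = 12 (mod 169)
  r_2 = 1026 (mod 2197)
  r_3 = 27390 (mod 28561)
Final: r_3 = 27390, and one checks f(r_3) ≡ 0 mod 13^4.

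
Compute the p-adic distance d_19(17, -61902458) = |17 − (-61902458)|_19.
d_19(17, -61902458) = 1/2476099

Step 1 — x − y = 17 − (-61902458) = 61902475. Step 2 — v_19(61902475) = 5 (factor: 61902475 = (19^5 · 25); the sign does not affect v_p). Step 3 — |x − y|_19 = 19^{-5} = 1/2476099.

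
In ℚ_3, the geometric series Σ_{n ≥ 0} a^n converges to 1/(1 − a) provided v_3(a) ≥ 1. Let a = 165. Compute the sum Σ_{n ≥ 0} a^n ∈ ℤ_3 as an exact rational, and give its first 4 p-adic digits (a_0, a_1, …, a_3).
Σ a^n = 1/(1 − a) = -1/164;  first 4 digits = (1, 1, 1, 1)

v_3(a) = 1 ≥ 1, so the series converges in ℤ_3 to 1/(1 − a) = 1/(1 − 165) = -1/164. Expand this rational in ℤ_3: compute digits iteratively via d_i = x_i mod 3, x_{i+1} = (x_i − d_i)/3. The first 4 digits are (1, 1, 1, 1).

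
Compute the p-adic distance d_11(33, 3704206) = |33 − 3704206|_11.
d_11(33, 3704206) = 1/161051

Step 1 — x − y = 33 − 3704206 = -3704173. Step 2 — v_11(-3704173) = 5 (factor: -3704173 = −(11^5 · 23); the sign does not affect v_p). Step 3 — |x − y|_11 = 11^{-5} = 1/161051.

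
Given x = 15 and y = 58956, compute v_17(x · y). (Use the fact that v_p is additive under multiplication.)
v_17(884340) = 3

v_p(x) = 0 (factor: 15 = 17^0 · 15); v_p(y) = 3 (factor: 58956 = 17^3 · 12). Additivity: v_p(xy) = v_p(x) + v_p(y) = 0 + 3 = 3. (Direct check: xy = 884340 = 17^3 · (180).)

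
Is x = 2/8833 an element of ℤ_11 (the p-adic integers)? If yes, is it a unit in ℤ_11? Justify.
x ∉ ℤ_11 (v_11(x) = -2 < 0)

ℤ_11 = {x ∈ ℚ_11 : v_11(x) ≥ 0} and ℤ_11^× = {x ∈ ℤ_11 : v_11(x) = 0}. Here v_11(2/8833) = v_11(num) − v_11(den) = -2; compare against these criteria.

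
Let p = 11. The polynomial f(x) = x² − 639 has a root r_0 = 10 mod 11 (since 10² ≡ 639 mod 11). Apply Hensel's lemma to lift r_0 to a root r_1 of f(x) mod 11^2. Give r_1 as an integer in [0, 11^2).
r_1 = 43 (mod 121)

Hensel's recurrence: r_{i+1} = r_i − f(r_i)·(f′(r_i))^{-1} mod 11^{i+2}, with f′(x) = 2x. Iterate:
  r_0 = 10 (mod 11)
  r_1 = 43 (mod 121)
Final: r_1 = 43, and one checks f(r_1) ≡ 0 mod 11^2.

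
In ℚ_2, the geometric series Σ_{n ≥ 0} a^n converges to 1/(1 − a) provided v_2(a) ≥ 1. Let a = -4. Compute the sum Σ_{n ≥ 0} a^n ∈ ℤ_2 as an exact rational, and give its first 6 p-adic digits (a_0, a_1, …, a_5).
Σ a^n = 1/(1 − a) = 1/5;  first 6 digits = (1, 0, 1, 1, 0, 0)

v_2(a) = 2 ≥ 1, so the series converges in ℤ_2 to 1/(1 − a) = 1/(1 − (-4)) = 1/5. Expand this rational in ℤ_2: compute digits iteratively via d_i = x_i mod 2, x_{i+1} = (x_i − d_i)/2. The first 6 digits are (1, 0, 1, 1, 0, 0).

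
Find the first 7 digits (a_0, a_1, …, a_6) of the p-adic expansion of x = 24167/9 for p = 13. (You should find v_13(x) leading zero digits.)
(a_0, …, a_6) = (0, 0, 0, 7, 1, 10, 5)

v_13(24167/9) = 3, so a_0 = ... = a_2 = 0. Factor out: x = 13^3 · u with u = 11/9 a unit in ℤ_13. Expand u iteratively via a_{v+i} = u_i mod 13, u_{i+1} = (u_i − a_{v+i})/13:
  u_0 = 11/9;  a_3 = 7;  u_1 = (u_0 − 7)/13 = -4/9
  u_1 = -4/9;  a_4 = 1;  u_2 = (u_1 − 1)/13 = -1/9
  u_2 = -1/9;  a_5 = 10;  u_3 = (u_2 − 10)/13 = -7/9
  u_3 = -7/9;  a_6 = 5;  u_4 = (u_3 − 5)/13 = -4/9
Digits: (0, 0, 0, 7, 1, 10, 5).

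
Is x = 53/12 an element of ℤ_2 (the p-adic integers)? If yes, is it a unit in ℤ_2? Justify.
x ∉ ℤ_2 (v_2(x) = -2 < 0)

ℤ_2 = {x ∈ ℚ_2 : v_2(x) ≥ 0} and ℤ_2^× = {x ∈ ℤ_2 : v_2(x) = 0}. Here v_2(53/12) = v_2(num) − v_2(den) = -2; compare against these criteria.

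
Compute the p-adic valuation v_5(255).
v_5(255) = 1

v_5(n) is the largest exponent k such that 5^k divides n. Factor out: 255 = 5^1 · 51. (Sign doesn't affect v_p.) So v_5(255) = 1.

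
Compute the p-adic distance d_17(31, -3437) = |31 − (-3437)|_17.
d_17(31, -3437) = 1/289

Step 1 — x − y = 31 − (-3437) = 3468. Step 2 — v_17(3468) = 2 (factor: 3468 = (17^2 · 12); the sign does not affect v_p). Step 3 — |x − y|_17 = 17^{-2} = 1/289.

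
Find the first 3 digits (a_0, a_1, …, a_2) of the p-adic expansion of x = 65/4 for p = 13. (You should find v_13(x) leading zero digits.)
(a_0, …, a_2) = (0, 11, 9)

v_13(65/4) = 1, so a_0 = ... = a_0 = 0. Factor out: x = 13^1 · u with u = 5/4 a unit in ℤ_13. Expand u iteratively via a_{v+i} = u_i mod 13, u_{i+1} = (u_i − a_{v+i})/13:
  u_0 = 5/4;  a_1 = 11;  u_1 = (u_0 − 11)/13 = -3/4
  u_1 = -3/4;  a_2 = 9;  u_2 = (u_1 − 9)/13 = -3/4
Digits: (0, 11, 9).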